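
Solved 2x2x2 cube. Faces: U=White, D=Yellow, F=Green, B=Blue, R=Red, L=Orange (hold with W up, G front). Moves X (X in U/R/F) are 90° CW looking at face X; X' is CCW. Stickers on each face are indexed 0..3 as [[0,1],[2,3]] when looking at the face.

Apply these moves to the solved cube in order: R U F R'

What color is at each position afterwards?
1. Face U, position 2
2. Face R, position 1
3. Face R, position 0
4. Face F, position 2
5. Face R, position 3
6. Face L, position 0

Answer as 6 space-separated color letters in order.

Answer: O R B Y G G

Derivation:
After move 1 (R): R=RRRR U=WGWG F=GYGY D=YBYB B=WBWB
After move 2 (U): U=WWGG F=RRGY R=WBRR B=OOWB L=GYOO
After move 3 (F): F=GRYR U=WWOY R=GBGR D=RWYB L=GYOB
After move 4 (R'): R=BRGG U=WWOO F=GWYY D=RRYR B=BOWB
Query 1: U[2] = O
Query 2: R[1] = R
Query 3: R[0] = B
Query 4: F[2] = Y
Query 5: R[3] = G
Query 6: L[0] = G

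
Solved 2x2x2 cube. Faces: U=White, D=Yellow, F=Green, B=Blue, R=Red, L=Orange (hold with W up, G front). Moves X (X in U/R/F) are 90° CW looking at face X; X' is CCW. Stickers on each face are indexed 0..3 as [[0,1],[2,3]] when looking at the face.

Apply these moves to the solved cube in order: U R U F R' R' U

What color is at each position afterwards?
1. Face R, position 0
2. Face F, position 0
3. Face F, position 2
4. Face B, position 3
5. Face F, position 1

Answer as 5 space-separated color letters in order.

Answer: B B Y B R

Derivation:
After move 1 (U): U=WWWW F=RRGG R=BBRR B=OOBB L=GGOO
After move 2 (R): R=RBRB U=WRWG F=RYGY D=YBYO B=WOWB
After move 3 (U): U=WWGR F=RBGY R=WORB B=GGWB L=RYOO
After move 4 (F): F=GRYB U=WWOY R=GORB D=RWYO L=RYOB
After move 5 (R'): R=OBGR U=WWOG F=GWYY D=RRYB B=OGWB
After move 6 (R'): R=BROG U=WWOO F=GWYG D=RWYY B=BGRB
After move 7 (U): U=OWOW F=BRYG R=BGOG B=RYRB L=GWOB
Query 1: R[0] = B
Query 2: F[0] = B
Query 3: F[2] = Y
Query 4: B[3] = B
Query 5: F[1] = R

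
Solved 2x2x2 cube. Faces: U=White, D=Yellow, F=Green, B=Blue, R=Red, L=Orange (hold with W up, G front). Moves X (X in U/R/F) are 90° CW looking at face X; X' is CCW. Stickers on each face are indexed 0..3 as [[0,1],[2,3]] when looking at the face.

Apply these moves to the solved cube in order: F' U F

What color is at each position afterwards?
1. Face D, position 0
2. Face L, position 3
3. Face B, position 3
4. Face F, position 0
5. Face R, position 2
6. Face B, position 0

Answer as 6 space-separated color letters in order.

Answer: Y O B G W O

Derivation:
After move 1 (F'): F=GGGG U=WWRR R=YRYR D=OOYY L=OWOW
After move 2 (U): U=RWRW F=YRGG R=BBYR B=OWBB L=GGOW
After move 3 (F): F=GYGR U=RWWG R=RBWR D=YBYY L=GOOO
Query 1: D[0] = Y
Query 2: L[3] = O
Query 3: B[3] = B
Query 4: F[0] = G
Query 5: R[2] = W
Query 6: B[0] = O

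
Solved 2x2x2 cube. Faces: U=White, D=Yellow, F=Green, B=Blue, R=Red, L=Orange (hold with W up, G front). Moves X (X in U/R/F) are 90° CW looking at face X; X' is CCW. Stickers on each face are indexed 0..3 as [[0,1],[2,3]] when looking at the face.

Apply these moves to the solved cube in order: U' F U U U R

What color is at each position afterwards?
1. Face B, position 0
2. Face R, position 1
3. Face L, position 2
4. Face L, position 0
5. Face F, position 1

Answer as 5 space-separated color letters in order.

Answer: O G O R G

Derivation:
After move 1 (U'): U=WWWW F=OOGG R=GGRR B=RRBB L=BBOO
After move 2 (F): F=GOGO U=WWOB R=WGWR D=RGYY L=BYOY
After move 3 (U): U=OWBW F=WGGO R=RRWR B=BYBB L=GOOY
After move 4 (U): U=BOWW F=RRGO R=BYWR B=GOBB L=WGOY
After move 5 (U): U=WBWO F=BYGO R=GOWR B=WGBB L=RROY
After move 6 (R): R=WGRO U=WYWO F=BGGY D=RBYW B=OGBB
Query 1: B[0] = O
Query 2: R[1] = G
Query 3: L[2] = O
Query 4: L[0] = R
Query 5: F[1] = G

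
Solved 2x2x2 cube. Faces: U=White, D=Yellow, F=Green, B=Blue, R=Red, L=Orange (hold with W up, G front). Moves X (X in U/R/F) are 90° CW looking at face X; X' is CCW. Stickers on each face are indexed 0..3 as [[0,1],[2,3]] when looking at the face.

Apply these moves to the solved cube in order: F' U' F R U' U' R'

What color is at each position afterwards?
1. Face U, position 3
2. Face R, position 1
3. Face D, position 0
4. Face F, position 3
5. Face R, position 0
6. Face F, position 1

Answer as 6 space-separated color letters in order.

After move 1 (F'): F=GGGG U=WWRR R=YRYR D=OOYY L=OWOW
After move 2 (U'): U=WRWR F=OWGG R=GGYR B=YRBB L=BBOW
After move 3 (F): F=GOGW U=WRWB R=WGRR D=YGYY L=BOOO
After move 4 (R): R=RWRG U=WOWW F=GGGY D=YBYY B=BRRB
After move 5 (U'): U=OWWW F=BOGY R=GGRG B=RWRB L=BROO
After move 6 (U'): U=WWOW F=BRGY R=BORG B=GGRB L=RWOO
After move 7 (R'): R=OGBR U=WROG F=BWGW D=YRYY B=YGBB
Query 1: U[3] = G
Query 2: R[1] = G
Query 3: D[0] = Y
Query 4: F[3] = W
Query 5: R[0] = O
Query 6: F[1] = W

Answer: G G Y W O W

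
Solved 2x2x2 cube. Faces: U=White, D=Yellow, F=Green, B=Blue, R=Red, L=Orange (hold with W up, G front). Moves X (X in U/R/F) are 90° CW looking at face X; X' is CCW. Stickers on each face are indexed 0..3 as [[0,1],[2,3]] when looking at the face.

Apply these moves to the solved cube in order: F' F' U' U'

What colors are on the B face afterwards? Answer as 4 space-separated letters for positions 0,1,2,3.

Answer: G G B B

Derivation:
After move 1 (F'): F=GGGG U=WWRR R=YRYR D=OOYY L=OWOW
After move 2 (F'): F=GGGG U=WWYY R=OROR D=WWYY L=OROR
After move 3 (U'): U=WYWY F=ORGG R=GGOR B=ORBB L=BBOR
After move 4 (U'): U=YYWW F=BBGG R=OROR B=GGBB L=OROR
Query: B face = GGBB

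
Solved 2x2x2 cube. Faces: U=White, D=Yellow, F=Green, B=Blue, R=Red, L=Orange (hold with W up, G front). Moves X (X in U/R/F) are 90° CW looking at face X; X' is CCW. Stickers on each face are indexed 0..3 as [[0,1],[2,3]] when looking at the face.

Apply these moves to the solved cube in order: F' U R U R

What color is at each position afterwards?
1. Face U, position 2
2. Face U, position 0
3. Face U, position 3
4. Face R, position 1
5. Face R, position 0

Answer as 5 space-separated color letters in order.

After move 1 (F'): F=GGGG U=WWRR R=YRYR D=OOYY L=OWOW
After move 2 (U): U=RWRW F=YRGG R=BBYR B=OWBB L=GGOW
After move 3 (R): R=YBRB U=RRRG F=YOGY D=OBYO B=WWWB
After move 4 (U): U=RRGR F=YBGY R=WWRB B=GGWB L=YOOW
After move 5 (R): R=RWBW U=RBGY F=YBGO D=OWYG B=RGRB
Query 1: U[2] = G
Query 2: U[0] = R
Query 3: U[3] = Y
Query 4: R[1] = W
Query 5: R[0] = R

Answer: G R Y W R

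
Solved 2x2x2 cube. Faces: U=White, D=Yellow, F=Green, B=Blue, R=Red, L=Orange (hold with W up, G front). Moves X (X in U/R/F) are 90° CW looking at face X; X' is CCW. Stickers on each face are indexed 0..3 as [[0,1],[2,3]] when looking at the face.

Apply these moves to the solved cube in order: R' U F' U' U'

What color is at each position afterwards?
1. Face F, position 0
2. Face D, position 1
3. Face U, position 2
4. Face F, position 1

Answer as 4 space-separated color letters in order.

After move 1 (R'): R=RRRR U=WBWB F=GWGW D=YGYG B=YBYB
After move 2 (U): U=WWBB F=RRGW R=YBRR B=OOYB L=GWOO
After move 3 (F'): F=RWRG U=WWYR R=GBYR D=WOYG L=GBOB
After move 4 (U'): U=WRWY F=GBRG R=RWYR B=GBYB L=OOOB
After move 5 (U'): U=RYWW F=OORG R=GBYR B=RWYB L=GBOB
Query 1: F[0] = O
Query 2: D[1] = O
Query 3: U[2] = W
Query 4: F[1] = O

Answer: O O W O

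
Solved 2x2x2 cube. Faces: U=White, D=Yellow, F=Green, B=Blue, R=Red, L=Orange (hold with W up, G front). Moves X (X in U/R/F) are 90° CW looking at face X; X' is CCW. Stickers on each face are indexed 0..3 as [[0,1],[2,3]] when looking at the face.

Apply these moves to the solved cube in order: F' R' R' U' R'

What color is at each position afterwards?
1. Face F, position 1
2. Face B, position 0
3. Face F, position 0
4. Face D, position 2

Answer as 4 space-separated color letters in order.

After move 1 (F'): F=GGGG U=WWRR R=YRYR D=OOYY L=OWOW
After move 2 (R'): R=RRYY U=WBRB F=GWGR D=OGYG B=YBOB
After move 3 (R'): R=RYRY U=WORY F=GBGB D=OWYR B=GBGB
After move 4 (U'): U=OYWR F=OWGB R=GBRY B=RYGB L=GBOW
After move 5 (R'): R=BYGR U=OGWR F=OYGR D=OWYB B=RYWB
Query 1: F[1] = Y
Query 2: B[0] = R
Query 3: F[0] = O
Query 4: D[2] = Y

Answer: Y R O Y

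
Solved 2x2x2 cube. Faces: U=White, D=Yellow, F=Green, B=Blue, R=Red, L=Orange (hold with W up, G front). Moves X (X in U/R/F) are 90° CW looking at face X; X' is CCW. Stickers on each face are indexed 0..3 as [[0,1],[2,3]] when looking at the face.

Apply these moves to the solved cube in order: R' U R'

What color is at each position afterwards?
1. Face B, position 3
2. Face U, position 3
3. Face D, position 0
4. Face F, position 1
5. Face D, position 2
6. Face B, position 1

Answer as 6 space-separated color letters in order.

After move 1 (R'): R=RRRR U=WBWB F=GWGW D=YGYG B=YBYB
After move 2 (U): U=WWBB F=RRGW R=YBRR B=OOYB L=GWOO
After move 3 (R'): R=BRYR U=WYBO F=RWGB D=YRYW B=GOGB
Query 1: B[3] = B
Query 2: U[3] = O
Query 3: D[0] = Y
Query 4: F[1] = W
Query 5: D[2] = Y
Query 6: B[1] = O

Answer: B O Y W Y O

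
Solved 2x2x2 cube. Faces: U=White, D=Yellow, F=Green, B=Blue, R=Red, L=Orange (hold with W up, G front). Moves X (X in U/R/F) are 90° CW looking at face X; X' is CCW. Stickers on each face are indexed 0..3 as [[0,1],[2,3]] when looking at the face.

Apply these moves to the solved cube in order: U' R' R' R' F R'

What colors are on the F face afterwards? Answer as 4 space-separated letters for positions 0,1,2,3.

Answer: G O Y B

Derivation:
After move 1 (U'): U=WWWW F=OOGG R=GGRR B=RRBB L=BBOO
After move 2 (R'): R=GRGR U=WBWR F=OWGW D=YOYG B=YRYB
After move 3 (R'): R=RRGG U=WYWY F=OBGR D=YWYW B=GROB
After move 4 (R'): R=RGRG U=WOWG F=OYGY D=YBYR B=WRWB
After move 5 (F): F=GOYY U=WOOB R=WGGG D=RRYR L=BYOB
After move 6 (R'): R=GGWG U=WWOW F=GOYB D=ROYY B=RRRB
Query: F face = GOYB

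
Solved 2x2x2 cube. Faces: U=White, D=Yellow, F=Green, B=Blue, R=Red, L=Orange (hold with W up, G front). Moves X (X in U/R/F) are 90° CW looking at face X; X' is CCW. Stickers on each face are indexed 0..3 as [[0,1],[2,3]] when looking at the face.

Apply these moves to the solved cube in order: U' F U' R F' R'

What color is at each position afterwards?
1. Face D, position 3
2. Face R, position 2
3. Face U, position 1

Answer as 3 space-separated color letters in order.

Answer: G B B

Derivation:
After move 1 (U'): U=WWWW F=OOGG R=GGRR B=RRBB L=BBOO
After move 2 (F): F=GOGO U=WWOB R=WGWR D=RGYY L=BYOY
After move 3 (U'): U=WBWO F=BYGO R=GOWR B=WGBB L=RROY
After move 4 (R): R=WGRO U=WYWO F=BGGY D=RBYW B=OGBB
After move 5 (F'): F=GYBG U=WYWR R=BGRO D=RYYW L=ROOW
After move 6 (R'): R=GOBR U=WBWO F=GYBR D=RYYG B=WGYB
Query 1: D[3] = G
Query 2: R[2] = B
Query 3: U[1] = B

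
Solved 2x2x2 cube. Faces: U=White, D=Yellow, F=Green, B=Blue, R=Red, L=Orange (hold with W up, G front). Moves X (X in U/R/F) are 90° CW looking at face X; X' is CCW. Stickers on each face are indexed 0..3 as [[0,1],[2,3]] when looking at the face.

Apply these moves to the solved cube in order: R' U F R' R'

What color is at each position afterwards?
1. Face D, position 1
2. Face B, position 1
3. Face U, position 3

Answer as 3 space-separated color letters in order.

Answer: W O G

Derivation:
After move 1 (R'): R=RRRR U=WBWB F=GWGW D=YGYG B=YBYB
After move 2 (U): U=WWBB F=RRGW R=YBRR B=OOYB L=GWOO
After move 3 (F): F=GRWR U=WWOW R=BBBR D=RYYG L=GYOG
After move 4 (R'): R=BRBB U=WYOO F=GWWW D=RRYR B=GOYB
After move 5 (R'): R=RBBB U=WYOG F=GYWO D=RWYW B=RORB
Query 1: D[1] = W
Query 2: B[1] = O
Query 3: U[3] = G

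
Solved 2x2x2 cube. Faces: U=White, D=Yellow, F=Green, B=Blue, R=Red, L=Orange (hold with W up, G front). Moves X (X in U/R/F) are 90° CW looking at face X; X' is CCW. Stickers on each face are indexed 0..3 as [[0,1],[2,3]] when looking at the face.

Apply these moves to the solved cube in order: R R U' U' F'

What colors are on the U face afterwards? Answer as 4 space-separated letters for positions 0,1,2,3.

Answer: Y W O R

Derivation:
After move 1 (R): R=RRRR U=WGWG F=GYGY D=YBYB B=WBWB
After move 2 (R): R=RRRR U=WYWY F=GBGB D=YWYW B=GBGB
After move 3 (U'): U=YYWW F=OOGB R=GBRR B=RRGB L=GBOO
After move 4 (U'): U=YWYW F=GBGB R=OORR B=GBGB L=RROO
After move 5 (F'): F=BBGG U=YWOR R=WOYR D=ROYW L=RWOY
Query: U face = YWOR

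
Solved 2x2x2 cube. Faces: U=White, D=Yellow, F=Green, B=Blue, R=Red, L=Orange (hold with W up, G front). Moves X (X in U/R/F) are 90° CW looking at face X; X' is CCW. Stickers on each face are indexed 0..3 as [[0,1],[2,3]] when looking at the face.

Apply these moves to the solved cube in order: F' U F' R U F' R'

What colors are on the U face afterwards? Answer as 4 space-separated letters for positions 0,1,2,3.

Answer: B W Y G

Derivation:
After move 1 (F'): F=GGGG U=WWRR R=YRYR D=OOYY L=OWOW
After move 2 (U): U=RWRW F=YRGG R=BBYR B=OWBB L=GGOW
After move 3 (F'): F=RGYG U=RWBY R=OBOR D=GWYY L=GWOR
After move 4 (R): R=OORB U=RGBG F=RWYY D=GBYO B=YWWB
After move 5 (U): U=BRGG F=OOYY R=YWRB B=GWWB L=RWOR
After move 6 (F'): F=OYOY U=BRYR R=BWGB D=WRYO L=RGOG
After move 7 (R'): R=WBBG U=BWYG F=OROR D=WYYY B=OWRB
Query: U face = BWYG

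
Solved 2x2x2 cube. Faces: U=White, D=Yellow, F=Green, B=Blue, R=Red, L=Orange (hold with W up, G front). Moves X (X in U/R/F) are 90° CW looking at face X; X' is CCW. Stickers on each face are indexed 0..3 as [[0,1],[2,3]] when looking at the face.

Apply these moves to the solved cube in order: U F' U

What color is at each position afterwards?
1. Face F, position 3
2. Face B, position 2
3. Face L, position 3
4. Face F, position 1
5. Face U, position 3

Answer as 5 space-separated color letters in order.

Answer: G B W B W

Derivation:
After move 1 (U): U=WWWW F=RRGG R=BBRR B=OOBB L=GGOO
After move 2 (F'): F=RGRG U=WWBR R=YBYR D=GOYY L=GWOW
After move 3 (U): U=BWRW F=YBRG R=OOYR B=GWBB L=RGOW
Query 1: F[3] = G
Query 2: B[2] = B
Query 3: L[3] = W
Query 4: F[1] = B
Query 5: U[3] = W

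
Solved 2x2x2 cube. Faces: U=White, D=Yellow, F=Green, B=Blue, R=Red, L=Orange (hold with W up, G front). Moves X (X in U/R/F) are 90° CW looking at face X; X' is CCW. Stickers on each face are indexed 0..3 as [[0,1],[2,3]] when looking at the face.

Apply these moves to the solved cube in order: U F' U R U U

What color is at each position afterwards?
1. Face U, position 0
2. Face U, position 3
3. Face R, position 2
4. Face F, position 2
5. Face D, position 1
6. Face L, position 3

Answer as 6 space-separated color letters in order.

After move 1 (U): U=WWWW F=RRGG R=BBRR B=OOBB L=GGOO
After move 2 (F'): F=RGRG U=WWBR R=YBYR D=GOYY L=GWOW
After move 3 (U): U=BWRW F=YBRG R=OOYR B=GWBB L=RGOW
After move 4 (R): R=YORO U=BBRG F=YORY D=GBYG B=WWWB
After move 5 (U): U=RBGB F=YORY R=WWRO B=RGWB L=YOOW
After move 6 (U): U=GRBB F=WWRY R=RGRO B=YOWB L=YOOW
Query 1: U[0] = G
Query 2: U[3] = B
Query 3: R[2] = R
Query 4: F[2] = R
Query 5: D[1] = B
Query 6: L[3] = W

Answer: G B R R B W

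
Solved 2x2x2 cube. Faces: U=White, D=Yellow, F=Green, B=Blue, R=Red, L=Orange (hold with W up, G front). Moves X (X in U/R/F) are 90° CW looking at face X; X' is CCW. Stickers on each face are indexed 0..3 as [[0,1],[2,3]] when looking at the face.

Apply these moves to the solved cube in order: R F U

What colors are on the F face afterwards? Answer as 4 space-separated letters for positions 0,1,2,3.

After move 1 (R): R=RRRR U=WGWG F=GYGY D=YBYB B=WBWB
After move 2 (F): F=GGYY U=WGOO R=WRGR D=RRYB L=OYOB
After move 3 (U): U=OWOG F=WRYY R=WBGR B=OYWB L=GGOB
Query: F face = WRYY

Answer: W R Y Y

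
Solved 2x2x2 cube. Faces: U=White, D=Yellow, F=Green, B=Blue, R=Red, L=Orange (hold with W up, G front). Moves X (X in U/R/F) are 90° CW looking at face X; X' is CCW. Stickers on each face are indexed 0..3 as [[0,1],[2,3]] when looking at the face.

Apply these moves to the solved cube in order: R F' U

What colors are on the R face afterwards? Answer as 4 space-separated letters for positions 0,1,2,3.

Answer: W B Y R

Derivation:
After move 1 (R): R=RRRR U=WGWG F=GYGY D=YBYB B=WBWB
After move 2 (F'): F=YYGG U=WGRR R=BRYR D=OOYB L=OGOW
After move 3 (U): U=RWRG F=BRGG R=WBYR B=OGWB L=YYOW
Query: R face = WBYR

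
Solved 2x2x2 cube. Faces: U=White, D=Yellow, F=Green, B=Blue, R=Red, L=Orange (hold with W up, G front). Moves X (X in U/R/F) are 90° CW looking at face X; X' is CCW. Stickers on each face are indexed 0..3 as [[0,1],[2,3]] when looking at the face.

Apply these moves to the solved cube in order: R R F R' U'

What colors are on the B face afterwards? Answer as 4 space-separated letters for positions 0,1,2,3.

After move 1 (R): R=RRRR U=WGWG F=GYGY D=YBYB B=WBWB
After move 2 (R): R=RRRR U=WYWY F=GBGB D=YWYW B=GBGB
After move 3 (F): F=GGBB U=WYOO R=WRYR D=RRYW L=OYOW
After move 4 (R'): R=RRWY U=WGOG F=GYBO D=RGYB B=WBRB
After move 5 (U'): U=GGWO F=OYBO R=GYWY B=RRRB L=WBOW
Query: B face = RRRB

Answer: R R R B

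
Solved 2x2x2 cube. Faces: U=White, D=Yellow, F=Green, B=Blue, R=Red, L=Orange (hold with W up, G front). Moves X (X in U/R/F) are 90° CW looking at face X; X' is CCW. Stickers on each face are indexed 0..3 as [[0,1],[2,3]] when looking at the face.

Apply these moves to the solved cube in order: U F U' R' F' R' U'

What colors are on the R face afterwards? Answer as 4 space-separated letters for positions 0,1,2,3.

Answer: G B Y R

Derivation:
After move 1 (U): U=WWWW F=RRGG R=BBRR B=OOBB L=GGOO
After move 2 (F): F=GRGR U=WWOG R=WBWR D=RBYY L=GYOY
After move 3 (U'): U=WGWO F=GYGR R=GRWR B=WBBB L=OOOY
After move 4 (R'): R=RRGW U=WBWW F=GGGO D=RYYR B=YBBB
After move 5 (F'): F=GOGG U=WBRG R=YRRW D=OYYR L=OWOW
After move 6 (R'): R=RWYR U=WBRY F=GBGG D=OOYG B=RBYB
After move 7 (U'): U=BYWR F=OWGG R=GBYR B=RWYB L=RBOW
Query: R face = GBYR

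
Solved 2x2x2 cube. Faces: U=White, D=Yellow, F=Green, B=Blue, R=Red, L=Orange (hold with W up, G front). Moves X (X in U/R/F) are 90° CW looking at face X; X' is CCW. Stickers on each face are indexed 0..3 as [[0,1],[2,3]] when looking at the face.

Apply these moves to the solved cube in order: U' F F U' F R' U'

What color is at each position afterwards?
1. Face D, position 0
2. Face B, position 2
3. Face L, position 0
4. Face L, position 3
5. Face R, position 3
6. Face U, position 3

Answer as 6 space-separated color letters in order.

Answer: B G Y W Y G

Derivation:
After move 1 (U'): U=WWWW F=OOGG R=GGRR B=RRBB L=BBOO
After move 2 (F): F=GOGO U=WWOB R=WGWR D=RGYY L=BYOY
After move 3 (F): F=GGOO U=WWYY R=OGBR D=WWYY L=BROG
After move 4 (U'): U=WYWY F=BROO R=GGBR B=OGBB L=RROG
After move 5 (F): F=OBOR U=WYGR R=WGYR D=BGYY L=RWOW
After move 6 (R'): R=GRWY U=WBGO F=OYOR D=BBYR B=YGGB
After move 7 (U'): U=BOWG F=RWOR R=OYWY B=GRGB L=YGOW
Query 1: D[0] = B
Query 2: B[2] = G
Query 3: L[0] = Y
Query 4: L[3] = W
Query 5: R[3] = Y
Query 6: U[3] = G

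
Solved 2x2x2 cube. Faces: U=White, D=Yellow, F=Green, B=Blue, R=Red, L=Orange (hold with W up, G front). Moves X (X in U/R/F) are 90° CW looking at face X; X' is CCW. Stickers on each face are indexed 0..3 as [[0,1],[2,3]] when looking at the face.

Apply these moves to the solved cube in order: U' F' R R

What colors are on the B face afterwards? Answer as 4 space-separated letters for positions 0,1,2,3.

After move 1 (U'): U=WWWW F=OOGG R=GGRR B=RRBB L=BBOO
After move 2 (F'): F=OGOG U=WWGR R=YGYR D=BOYY L=BWOW
After move 3 (R): R=YYRG U=WGGG F=OOOY D=BBYR B=RRWB
After move 4 (R): R=RYGY U=WOGY F=OBOR D=BWYR B=GRGB
Query: B face = GRGB

Answer: G R G B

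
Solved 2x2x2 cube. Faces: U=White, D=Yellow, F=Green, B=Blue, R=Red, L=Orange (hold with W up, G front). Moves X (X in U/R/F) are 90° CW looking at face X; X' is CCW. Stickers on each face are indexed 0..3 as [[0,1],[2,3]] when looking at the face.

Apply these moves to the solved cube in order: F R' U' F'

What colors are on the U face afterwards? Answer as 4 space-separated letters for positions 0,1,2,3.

After move 1 (F): F=GGGG U=WWOO R=WRWR D=RRYY L=OYOY
After move 2 (R'): R=RRWW U=WBOB F=GWGO D=RGYG B=YBRB
After move 3 (U'): U=BBWO F=OYGO R=GWWW B=RRRB L=YBOY
After move 4 (F'): F=YOOG U=BBGW R=GWRW D=BYYG L=YOOW
Query: U face = BBGW

Answer: B B G W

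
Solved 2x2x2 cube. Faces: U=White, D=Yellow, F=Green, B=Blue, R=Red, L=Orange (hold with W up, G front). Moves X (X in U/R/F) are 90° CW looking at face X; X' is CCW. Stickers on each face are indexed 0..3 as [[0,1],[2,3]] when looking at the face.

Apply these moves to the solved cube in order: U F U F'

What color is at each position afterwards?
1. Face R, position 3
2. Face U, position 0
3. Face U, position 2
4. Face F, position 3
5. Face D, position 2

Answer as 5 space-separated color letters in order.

Answer: R O O G Y

Derivation:
After move 1 (U): U=WWWW F=RRGG R=BBRR B=OOBB L=GGOO
After move 2 (F): F=GRGR U=WWOG R=WBWR D=RBYY L=GYOY
After move 3 (U): U=OWGW F=WBGR R=OOWR B=GYBB L=GROY
After move 4 (F'): F=BRWG U=OWOW R=BORR D=RYYY L=GWOG
Query 1: R[3] = R
Query 2: U[0] = O
Query 3: U[2] = O
Query 4: F[3] = G
Query 5: D[2] = Y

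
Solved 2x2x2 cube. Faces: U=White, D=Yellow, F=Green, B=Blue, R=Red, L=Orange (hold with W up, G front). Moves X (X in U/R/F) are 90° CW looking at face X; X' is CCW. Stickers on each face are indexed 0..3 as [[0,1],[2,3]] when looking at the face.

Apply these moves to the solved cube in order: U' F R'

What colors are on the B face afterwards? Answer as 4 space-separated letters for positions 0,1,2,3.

Answer: Y R G B

Derivation:
After move 1 (U'): U=WWWW F=OOGG R=GGRR B=RRBB L=BBOO
After move 2 (F): F=GOGO U=WWOB R=WGWR D=RGYY L=BYOY
After move 3 (R'): R=GRWW U=WBOR F=GWGB D=ROYO B=YRGB
Query: B face = YRGB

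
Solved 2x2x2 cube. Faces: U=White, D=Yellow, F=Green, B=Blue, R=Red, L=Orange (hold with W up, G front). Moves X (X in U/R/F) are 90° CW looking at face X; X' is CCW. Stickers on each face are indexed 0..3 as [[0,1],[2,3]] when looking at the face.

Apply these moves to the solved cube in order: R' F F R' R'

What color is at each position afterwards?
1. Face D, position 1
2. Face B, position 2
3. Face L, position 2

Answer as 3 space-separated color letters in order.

Answer: B G O

Derivation:
After move 1 (R'): R=RRRR U=WBWB F=GWGW D=YGYG B=YBYB
After move 2 (F): F=GGWW U=WBOO R=WRBR D=RRYG L=OYOG
After move 3 (F): F=WGWG U=WBGY R=OROR D=BWYG L=OROR
After move 4 (R'): R=RROO U=WYGY F=WBWY D=BGYG B=GBWB
After move 5 (R'): R=RORO U=WWGG F=WYWY D=BBYY B=GBGB
Query 1: D[1] = B
Query 2: B[2] = G
Query 3: L[2] = O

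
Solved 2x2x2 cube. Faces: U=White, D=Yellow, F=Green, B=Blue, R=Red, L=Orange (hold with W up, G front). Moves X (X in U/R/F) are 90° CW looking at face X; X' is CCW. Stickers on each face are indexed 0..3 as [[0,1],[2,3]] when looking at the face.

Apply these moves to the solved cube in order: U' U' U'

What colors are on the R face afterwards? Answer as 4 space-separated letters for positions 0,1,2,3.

After move 1 (U'): U=WWWW F=OOGG R=GGRR B=RRBB L=BBOO
After move 2 (U'): U=WWWW F=BBGG R=OORR B=GGBB L=RROO
After move 3 (U'): U=WWWW F=RRGG R=BBRR B=OOBB L=GGOO
Query: R face = BBRR

Answer: B B R R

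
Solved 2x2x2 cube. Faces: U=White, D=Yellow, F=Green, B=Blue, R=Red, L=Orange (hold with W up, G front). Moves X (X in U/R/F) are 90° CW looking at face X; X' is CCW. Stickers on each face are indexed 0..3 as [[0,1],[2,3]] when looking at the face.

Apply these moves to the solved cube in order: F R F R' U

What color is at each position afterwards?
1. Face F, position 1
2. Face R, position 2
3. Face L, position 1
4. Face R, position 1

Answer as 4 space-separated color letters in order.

Answer: R O G B

Derivation:
After move 1 (F): F=GGGG U=WWOO R=WRWR D=RRYY L=OYOY
After move 2 (R): R=WWRR U=WGOG F=GRGY D=RBYB B=OBWB
After move 3 (F): F=GGYR U=WGYY R=OWGR D=RWYB L=OROB
After move 4 (R'): R=WROG U=WWYO F=GGYY D=RGYR B=BBWB
After move 5 (U): U=YWOW F=WRYY R=BBOG B=ORWB L=GGOB
Query 1: F[1] = R
Query 2: R[2] = O
Query 3: L[1] = G
Query 4: R[1] = B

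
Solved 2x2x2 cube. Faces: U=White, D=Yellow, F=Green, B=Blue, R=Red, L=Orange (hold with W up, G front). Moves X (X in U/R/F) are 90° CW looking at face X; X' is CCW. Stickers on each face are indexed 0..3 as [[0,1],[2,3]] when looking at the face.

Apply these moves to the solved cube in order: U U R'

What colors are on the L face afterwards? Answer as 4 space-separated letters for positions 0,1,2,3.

Answer: R R O O

Derivation:
After move 1 (U): U=WWWW F=RRGG R=BBRR B=OOBB L=GGOO
After move 2 (U): U=WWWW F=BBGG R=OORR B=GGBB L=RROO
After move 3 (R'): R=OROR U=WBWG F=BWGW D=YBYG B=YGYB
Query: L face = RROO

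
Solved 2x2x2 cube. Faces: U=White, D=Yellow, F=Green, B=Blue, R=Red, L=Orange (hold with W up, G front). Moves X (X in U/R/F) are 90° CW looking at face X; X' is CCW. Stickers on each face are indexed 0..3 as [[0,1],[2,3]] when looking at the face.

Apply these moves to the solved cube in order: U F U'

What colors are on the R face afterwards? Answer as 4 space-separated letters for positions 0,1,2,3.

Answer: G R W R

Derivation:
After move 1 (U): U=WWWW F=RRGG R=BBRR B=OOBB L=GGOO
After move 2 (F): F=GRGR U=WWOG R=WBWR D=RBYY L=GYOY
After move 3 (U'): U=WGWO F=GYGR R=GRWR B=WBBB L=OOOY
Query: R face = GRWR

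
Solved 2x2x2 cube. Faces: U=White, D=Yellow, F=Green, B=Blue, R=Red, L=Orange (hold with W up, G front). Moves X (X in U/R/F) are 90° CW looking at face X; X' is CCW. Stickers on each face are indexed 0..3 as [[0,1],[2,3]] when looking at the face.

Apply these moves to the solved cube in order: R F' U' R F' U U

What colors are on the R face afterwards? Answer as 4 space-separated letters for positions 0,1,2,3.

Answer: W G O Y

Derivation:
After move 1 (R): R=RRRR U=WGWG F=GYGY D=YBYB B=WBWB
After move 2 (F'): F=YYGG U=WGRR R=BRYR D=OOYB L=OGOW
After move 3 (U'): U=GRWR F=OGGG R=YYYR B=BRWB L=WBOW
After move 4 (R): R=YYRY U=GGWG F=OOGB D=OWYB B=RRRB
After move 5 (F'): F=OBOG U=GGYR R=WYOY D=BWYB L=WGOW
After move 6 (U): U=YGRG F=WYOG R=RROY B=WGRB L=OBOW
After move 7 (U): U=RYGG F=RROG R=WGOY B=OBRB L=WYOW
Query: R face = WGOY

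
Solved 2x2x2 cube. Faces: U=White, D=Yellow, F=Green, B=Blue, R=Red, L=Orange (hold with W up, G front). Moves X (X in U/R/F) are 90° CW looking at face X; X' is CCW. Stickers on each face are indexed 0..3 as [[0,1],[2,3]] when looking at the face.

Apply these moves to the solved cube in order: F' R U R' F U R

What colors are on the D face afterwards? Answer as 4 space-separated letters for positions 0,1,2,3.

Answer: R B Y G

Derivation:
After move 1 (F'): F=GGGG U=WWRR R=YRYR D=OOYY L=OWOW
After move 2 (R): R=YYRR U=WGRG F=GOGY D=OBYB B=RBWB
After move 3 (U): U=RWGG F=YYGY R=RBRR B=OWWB L=GOOW
After move 4 (R'): R=BRRR U=RWGO F=YWGG D=OYYY B=BWBB
After move 5 (F): F=GYGW U=RWWO R=GROR D=RBYY L=GOOY
After move 6 (U): U=WROW F=GRGW R=BWOR B=GOBB L=GYOY
After move 7 (R): R=OBRW U=WROW F=GBGY D=RBYG B=WORB
Query: D face = RBYG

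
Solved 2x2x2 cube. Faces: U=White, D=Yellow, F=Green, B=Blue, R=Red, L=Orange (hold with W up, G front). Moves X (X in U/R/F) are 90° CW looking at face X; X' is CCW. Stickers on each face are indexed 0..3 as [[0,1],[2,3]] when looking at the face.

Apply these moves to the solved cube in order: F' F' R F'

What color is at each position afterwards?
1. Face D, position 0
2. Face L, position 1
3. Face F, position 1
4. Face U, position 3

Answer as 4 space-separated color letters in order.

Answer: R G Y R

Derivation:
After move 1 (F'): F=GGGG U=WWRR R=YRYR D=OOYY L=OWOW
After move 2 (F'): F=GGGG U=WWYY R=OROR D=WWYY L=OROR
After move 3 (R): R=OORR U=WGYG F=GWGY D=WBYB B=YBWB
After move 4 (F'): F=WYGG U=WGOR R=BOWR D=RRYB L=OGOY
Query 1: D[0] = R
Query 2: L[1] = G
Query 3: F[1] = Y
Query 4: U[3] = R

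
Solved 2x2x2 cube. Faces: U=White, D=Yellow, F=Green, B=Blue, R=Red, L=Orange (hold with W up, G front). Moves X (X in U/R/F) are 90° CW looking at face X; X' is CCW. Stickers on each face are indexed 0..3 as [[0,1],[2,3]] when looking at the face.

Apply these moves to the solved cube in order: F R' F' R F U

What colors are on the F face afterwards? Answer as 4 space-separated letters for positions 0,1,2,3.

After move 1 (F): F=GGGG U=WWOO R=WRWR D=RRYY L=OYOY
After move 2 (R'): R=RRWW U=WBOB F=GWGO D=RGYG B=YBRB
After move 3 (F'): F=WOGG U=WBRW R=GRRW D=YYYG L=OBOO
After move 4 (R): R=RGWR U=WORG F=WYGG D=YRYY B=WBBB
After move 5 (F): F=GWGY U=WOOB R=RGGR D=WRYY L=OYOR
After move 6 (U): U=OWBO F=RGGY R=WBGR B=OYBB L=GWOR
Query: F face = RGGY

Answer: R G G Y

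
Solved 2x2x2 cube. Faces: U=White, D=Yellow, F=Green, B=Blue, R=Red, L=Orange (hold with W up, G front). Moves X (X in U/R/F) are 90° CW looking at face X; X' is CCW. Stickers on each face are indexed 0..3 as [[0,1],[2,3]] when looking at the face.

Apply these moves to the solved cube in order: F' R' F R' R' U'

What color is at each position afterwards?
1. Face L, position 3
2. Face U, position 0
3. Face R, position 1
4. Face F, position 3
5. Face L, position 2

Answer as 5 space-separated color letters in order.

Answer: G R O Y O

Derivation:
After move 1 (F'): F=GGGG U=WWRR R=YRYR D=OOYY L=OWOW
After move 2 (R'): R=RRYY U=WBRB F=GWGR D=OGYG B=YBOB
After move 3 (F): F=GGRW U=WBWW R=RRBY D=YRYG L=OOOG
After move 4 (R'): R=RYRB U=WOWY F=GBRW D=YGYW B=GBRB
After move 5 (R'): R=YBRR U=WRWG F=GORY D=YBYW B=WBGB
After move 6 (U'): U=RGWW F=OORY R=GORR B=YBGB L=WBOG
Query 1: L[3] = G
Query 2: U[0] = R
Query 3: R[1] = O
Query 4: F[3] = Y
Query 5: L[2] = O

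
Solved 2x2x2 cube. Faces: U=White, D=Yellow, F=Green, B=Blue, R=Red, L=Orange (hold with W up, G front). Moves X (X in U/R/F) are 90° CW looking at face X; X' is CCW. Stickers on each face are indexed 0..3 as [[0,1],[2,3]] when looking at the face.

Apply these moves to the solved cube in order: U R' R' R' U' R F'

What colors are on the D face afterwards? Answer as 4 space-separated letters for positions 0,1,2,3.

After move 1 (U): U=WWWW F=RRGG R=BBRR B=OOBB L=GGOO
After move 2 (R'): R=BRBR U=WBWO F=RWGW D=YRYG B=YOYB
After move 3 (R'): R=RRBB U=WYWY F=RBGO D=YWYW B=GORB
After move 4 (R'): R=RBRB U=WRWG F=RYGY D=YBYO B=WOWB
After move 5 (U'): U=RGWW F=GGGY R=RYRB B=RBWB L=WOOO
After move 6 (R): R=RRBY U=RGWY F=GBGO D=YWYR B=WBGB
After move 7 (F'): F=BOGG U=RGRB R=WRYY D=OOYR L=WYOW
Query: D face = OOYR

Answer: O O Y R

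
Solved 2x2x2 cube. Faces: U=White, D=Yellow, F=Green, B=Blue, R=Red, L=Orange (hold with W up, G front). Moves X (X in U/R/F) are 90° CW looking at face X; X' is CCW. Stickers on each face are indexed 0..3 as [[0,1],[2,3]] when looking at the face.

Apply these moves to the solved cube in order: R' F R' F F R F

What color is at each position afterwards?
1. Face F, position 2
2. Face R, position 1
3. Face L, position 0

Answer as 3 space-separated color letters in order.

Answer: W G O

Derivation:
After move 1 (R'): R=RRRR U=WBWB F=GWGW D=YGYG B=YBYB
After move 2 (F): F=GGWW U=WBOO R=WRBR D=RRYG L=OYOG
After move 3 (R'): R=RRWB U=WYOY F=GBWO D=RGYW B=GBRB
After move 4 (F): F=WGOB U=WYGY R=ORYB D=WRYW L=OROG
After move 5 (F): F=OWBG U=WYGR R=GRYB D=YOYW L=OWOR
After move 6 (R): R=YGBR U=WWGG F=OOBW D=YRYG B=RBYB
After move 7 (F): F=BOWO U=WWRW R=GGGR D=BYYG L=OYOR
Query 1: F[2] = W
Query 2: R[1] = G
Query 3: L[0] = O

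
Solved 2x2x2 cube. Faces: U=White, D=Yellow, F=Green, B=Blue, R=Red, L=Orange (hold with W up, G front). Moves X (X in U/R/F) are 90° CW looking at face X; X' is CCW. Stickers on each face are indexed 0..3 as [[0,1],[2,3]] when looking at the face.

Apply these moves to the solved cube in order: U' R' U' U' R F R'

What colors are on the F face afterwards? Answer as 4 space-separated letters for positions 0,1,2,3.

After move 1 (U'): U=WWWW F=OOGG R=GGRR B=RRBB L=BBOO
After move 2 (R'): R=GRGR U=WBWR F=OWGW D=YOYG B=YRYB
After move 3 (U'): U=BRWW F=BBGW R=OWGR B=GRYB L=YROO
After move 4 (U'): U=RWBW F=YRGW R=BBGR B=OWYB L=GROO
After move 5 (R): R=GBRB U=RRBW F=YOGG D=YYYO B=WWWB
After move 6 (F): F=GYGO U=RROR R=BBWB D=RGYO L=GYOY
After move 7 (R'): R=BBBW U=RWOW F=GRGR D=RYYO B=OWGB
Query: F face = GRGR

Answer: G R G R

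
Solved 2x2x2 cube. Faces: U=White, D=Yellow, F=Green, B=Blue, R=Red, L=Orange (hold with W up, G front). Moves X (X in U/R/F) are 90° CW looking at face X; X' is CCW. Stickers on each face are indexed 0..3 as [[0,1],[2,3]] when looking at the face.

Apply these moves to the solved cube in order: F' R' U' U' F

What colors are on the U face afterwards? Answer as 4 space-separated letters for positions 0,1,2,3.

After move 1 (F'): F=GGGG U=WWRR R=YRYR D=OOYY L=OWOW
After move 2 (R'): R=RRYY U=WBRB F=GWGR D=OGYG B=YBOB
After move 3 (U'): U=BBWR F=OWGR R=GWYY B=RROB L=YBOW
After move 4 (U'): U=BRBW F=YBGR R=OWYY B=GWOB L=RROW
After move 5 (F): F=GYRB U=BRWR R=BWWY D=YOYG L=ROOG
Query: U face = BRWR

Answer: B R W R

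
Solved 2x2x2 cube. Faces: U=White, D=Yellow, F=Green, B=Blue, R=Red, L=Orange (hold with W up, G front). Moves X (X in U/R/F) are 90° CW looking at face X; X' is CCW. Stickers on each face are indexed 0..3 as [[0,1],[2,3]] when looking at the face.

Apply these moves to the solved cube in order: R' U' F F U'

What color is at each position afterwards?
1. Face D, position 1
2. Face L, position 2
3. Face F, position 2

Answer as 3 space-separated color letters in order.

Answer: W O O

Derivation:
After move 1 (R'): R=RRRR U=WBWB F=GWGW D=YGYG B=YBYB
After move 2 (U'): U=BBWW F=OOGW R=GWRR B=RRYB L=YBOO
After move 3 (F): F=GOWO U=BBOB R=WWWR D=RGYG L=YYOG
After move 4 (F): F=WGOO U=BBGY R=OWBR D=WWYG L=YROG
After move 5 (U'): U=BYBG F=YROO R=WGBR B=OWYB L=RROG
Query 1: D[1] = W
Query 2: L[2] = O
Query 3: F[2] = O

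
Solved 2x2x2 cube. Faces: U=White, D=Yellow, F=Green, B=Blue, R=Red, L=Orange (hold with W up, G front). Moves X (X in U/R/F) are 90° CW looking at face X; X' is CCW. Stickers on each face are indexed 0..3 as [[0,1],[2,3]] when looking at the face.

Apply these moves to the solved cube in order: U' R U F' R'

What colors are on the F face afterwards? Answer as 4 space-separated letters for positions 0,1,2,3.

After move 1 (U'): U=WWWW F=OOGG R=GGRR B=RRBB L=BBOO
After move 2 (R): R=RGRG U=WOWG F=OYGY D=YBYR B=WRWB
After move 3 (U): U=WWGO F=RGGY R=WRRG B=BBWB L=OYOO
After move 4 (F'): F=GYRG U=WWWR R=BRYG D=YOYR L=OOOG
After move 5 (R'): R=RGBY U=WWWB F=GWRR D=YYYG B=RBOB
Query: F face = GWRR

Answer: G W R R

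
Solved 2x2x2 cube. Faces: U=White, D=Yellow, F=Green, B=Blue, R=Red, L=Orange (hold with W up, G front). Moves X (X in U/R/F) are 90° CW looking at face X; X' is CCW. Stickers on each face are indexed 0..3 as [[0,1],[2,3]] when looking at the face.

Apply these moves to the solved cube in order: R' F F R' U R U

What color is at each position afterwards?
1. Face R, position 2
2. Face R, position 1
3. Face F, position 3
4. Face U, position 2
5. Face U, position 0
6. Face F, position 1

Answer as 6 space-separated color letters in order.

Answer: O R G Y Y G

Derivation:
After move 1 (R'): R=RRRR U=WBWB F=GWGW D=YGYG B=YBYB
After move 2 (F): F=GGWW U=WBOO R=WRBR D=RRYG L=OYOG
After move 3 (F): F=WGWG U=WBGY R=OROR D=BWYG L=OROR
After move 4 (R'): R=RROO U=WYGY F=WBWY D=BGYG B=GBWB
After move 5 (U): U=GWYY F=RRWY R=GBOO B=ORWB L=WBOR
After move 6 (R): R=OGOB U=GRYY F=RGWG D=BWYO B=YRWB
After move 7 (U): U=YGYR F=OGWG R=YROB B=WBWB L=RGOR
Query 1: R[2] = O
Query 2: R[1] = R
Query 3: F[3] = G
Query 4: U[2] = Y
Query 5: U[0] = Y
Query 6: F[1] = G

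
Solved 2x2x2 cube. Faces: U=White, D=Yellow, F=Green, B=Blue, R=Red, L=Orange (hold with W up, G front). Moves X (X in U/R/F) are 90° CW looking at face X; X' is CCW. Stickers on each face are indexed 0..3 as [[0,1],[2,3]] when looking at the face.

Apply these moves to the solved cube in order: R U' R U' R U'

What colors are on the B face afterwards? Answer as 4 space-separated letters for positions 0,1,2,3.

After move 1 (R): R=RRRR U=WGWG F=GYGY D=YBYB B=WBWB
After move 2 (U'): U=GGWW F=OOGY R=GYRR B=RRWB L=WBOO
After move 3 (R): R=RGRY U=GOWY F=OBGB D=YWYR B=WRGB
After move 4 (U'): U=OYGW F=WBGB R=OBRY B=RGGB L=WROO
After move 5 (R): R=ROYB U=OBGB F=WWGR D=YGYR B=WGYB
After move 6 (U'): U=BBOG F=WRGR R=WWYB B=ROYB L=WGOO
Query: B face = ROYB

Answer: R O Y B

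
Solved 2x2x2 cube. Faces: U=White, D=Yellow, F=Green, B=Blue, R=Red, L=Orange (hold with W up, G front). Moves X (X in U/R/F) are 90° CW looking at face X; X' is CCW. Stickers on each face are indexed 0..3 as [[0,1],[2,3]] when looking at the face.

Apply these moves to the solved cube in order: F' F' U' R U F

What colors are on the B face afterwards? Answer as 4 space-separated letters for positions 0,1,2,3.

After move 1 (F'): F=GGGG U=WWRR R=YRYR D=OOYY L=OWOW
After move 2 (F'): F=GGGG U=WWYY R=OROR D=WWYY L=OROR
After move 3 (U'): U=WYWY F=ORGG R=GGOR B=ORBB L=BBOR
After move 4 (R): R=OGRG U=WRWG F=OWGY D=WBYO B=YRYB
After move 5 (U): U=WWGR F=OGGY R=YRRG B=BBYB L=OWOR
After move 6 (F): F=GOYG U=WWRW R=GRRG D=RYYO L=OWOB
Query: B face = BBYB

Answer: B B Y B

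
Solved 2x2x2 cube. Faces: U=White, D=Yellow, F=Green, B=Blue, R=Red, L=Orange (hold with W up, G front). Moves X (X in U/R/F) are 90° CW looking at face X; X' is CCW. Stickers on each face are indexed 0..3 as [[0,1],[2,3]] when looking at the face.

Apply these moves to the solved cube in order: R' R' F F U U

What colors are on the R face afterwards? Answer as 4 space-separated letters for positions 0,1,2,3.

Answer: O R O R

Derivation:
After move 1 (R'): R=RRRR U=WBWB F=GWGW D=YGYG B=YBYB
After move 2 (R'): R=RRRR U=WYWY F=GBGB D=YWYW B=GBGB
After move 3 (F): F=GGBB U=WYOO R=WRYR D=RRYW L=OYOW
After move 4 (F): F=BGBG U=WYWY R=OROR D=YWYW L=OROR
After move 5 (U): U=WWYY F=ORBG R=GBOR B=ORGB L=BGOR
After move 6 (U): U=YWYW F=GBBG R=OROR B=BGGB L=OROR
Query: R face = OROR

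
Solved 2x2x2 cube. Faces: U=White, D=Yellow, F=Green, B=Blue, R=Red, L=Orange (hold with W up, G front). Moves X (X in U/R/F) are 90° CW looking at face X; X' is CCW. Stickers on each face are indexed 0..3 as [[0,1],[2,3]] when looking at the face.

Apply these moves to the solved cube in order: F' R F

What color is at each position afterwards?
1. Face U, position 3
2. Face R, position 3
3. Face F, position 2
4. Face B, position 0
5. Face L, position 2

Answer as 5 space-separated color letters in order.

Answer: W R Y R O

Derivation:
After move 1 (F'): F=GGGG U=WWRR R=YRYR D=OOYY L=OWOW
After move 2 (R): R=YYRR U=WGRG F=GOGY D=OBYB B=RBWB
After move 3 (F): F=GGYO U=WGWW R=RYGR D=RYYB L=OOOB
Query 1: U[3] = W
Query 2: R[3] = R
Query 3: F[2] = Y
Query 4: B[0] = R
Query 5: L[2] = O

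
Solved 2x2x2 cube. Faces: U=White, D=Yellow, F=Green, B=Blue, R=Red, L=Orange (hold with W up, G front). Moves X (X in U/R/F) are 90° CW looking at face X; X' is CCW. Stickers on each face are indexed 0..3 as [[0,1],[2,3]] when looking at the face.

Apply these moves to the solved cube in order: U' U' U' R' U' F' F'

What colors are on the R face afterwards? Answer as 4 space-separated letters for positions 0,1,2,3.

Answer: O W O R

Derivation:
After move 1 (U'): U=WWWW F=OOGG R=GGRR B=RRBB L=BBOO
After move 2 (U'): U=WWWW F=BBGG R=OORR B=GGBB L=RROO
After move 3 (U'): U=WWWW F=RRGG R=BBRR B=OOBB L=GGOO
After move 4 (R'): R=BRBR U=WBWO F=RWGW D=YRYG B=YOYB
After move 5 (U'): U=BOWW F=GGGW R=RWBR B=BRYB L=YOOO
After move 6 (F'): F=GWGG U=BORB R=RWYR D=OOYG L=YWOW
After move 7 (F'): F=WGGG U=BORY R=OWOR D=WWYG L=YBOR
Query: R face = OWOR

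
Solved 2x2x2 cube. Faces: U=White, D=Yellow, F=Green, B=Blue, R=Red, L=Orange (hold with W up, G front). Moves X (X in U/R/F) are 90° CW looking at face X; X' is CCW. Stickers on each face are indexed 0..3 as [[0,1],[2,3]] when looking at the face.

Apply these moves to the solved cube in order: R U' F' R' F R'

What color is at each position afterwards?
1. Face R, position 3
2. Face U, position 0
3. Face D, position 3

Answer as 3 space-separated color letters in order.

After move 1 (R): R=RRRR U=WGWG F=GYGY D=YBYB B=WBWB
After move 2 (U'): U=GGWW F=OOGY R=GYRR B=RRWB L=WBOO
After move 3 (F'): F=OYOG U=GGGR R=BYYR D=BOYB L=WWOW
After move 4 (R'): R=YRBY U=GWGR F=OGOR D=BYYG B=BROB
After move 5 (F): F=OORG U=GWWW R=GRRY D=BYYG L=WBOY
After move 6 (R'): R=RYGR U=GOWB F=OWRW D=BOYG B=GRYB
Query 1: R[3] = R
Query 2: U[0] = G
Query 3: D[3] = G

Answer: R G G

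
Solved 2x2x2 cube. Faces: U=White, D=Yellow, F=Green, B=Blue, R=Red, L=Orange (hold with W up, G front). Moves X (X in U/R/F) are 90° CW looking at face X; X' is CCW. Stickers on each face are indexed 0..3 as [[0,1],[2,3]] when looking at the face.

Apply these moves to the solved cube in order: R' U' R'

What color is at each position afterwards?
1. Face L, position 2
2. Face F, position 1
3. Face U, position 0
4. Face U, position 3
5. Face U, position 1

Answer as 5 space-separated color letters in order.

Answer: O B B R Y

Derivation:
After move 1 (R'): R=RRRR U=WBWB F=GWGW D=YGYG B=YBYB
After move 2 (U'): U=BBWW F=OOGW R=GWRR B=RRYB L=YBOO
After move 3 (R'): R=WRGR U=BYWR F=OBGW D=YOYW B=GRGB
Query 1: L[2] = O
Query 2: F[1] = B
Query 3: U[0] = B
Query 4: U[3] = R
Query 5: U[1] = Y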